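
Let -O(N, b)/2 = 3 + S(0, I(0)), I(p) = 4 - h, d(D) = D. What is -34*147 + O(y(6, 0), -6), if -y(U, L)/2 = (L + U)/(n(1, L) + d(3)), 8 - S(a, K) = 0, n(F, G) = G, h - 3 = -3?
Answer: -5020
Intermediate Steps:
h = 0 (h = 3 - 3 = 0)
I(p) = 4 (I(p) = 4 - 1*0 = 4 + 0 = 4)
S(a, K) = 8 (S(a, K) = 8 - 1*0 = 8 + 0 = 8)
y(U, L) = -2*(L + U)/(3 + L) (y(U, L) = -2*(L + U)/(L + 3) = -2*(L + U)/(3 + L))
O(N, b) = -22 (O(N, b) = -2*(3 + 8) = -2*11 = -22)
-34*147 + O(y(6, 0), -6) = -34*147 - 22 = -4998 - 22 = -5020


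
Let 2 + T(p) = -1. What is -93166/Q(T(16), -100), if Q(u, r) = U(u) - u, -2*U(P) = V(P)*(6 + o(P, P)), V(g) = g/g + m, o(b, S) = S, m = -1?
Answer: -93166/3 ≈ -31055.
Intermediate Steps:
T(p) = -3 (T(p) = -2 - 1 = -3)
V(g) = 0 (V(g) = g/g - 1 = 1 - 1 = 0)
U(P) = 0 (U(P) = -0*(6 + P) = -1/2*0 = 0)
Q(u, r) = -u (Q(u, r) = 0 - u = -u)
-93166/Q(T(16), -100) = -93166/((-1*(-3))) = -93166/3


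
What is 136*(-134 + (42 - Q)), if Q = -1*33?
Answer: -8024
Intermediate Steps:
Q = -33
136*(-134 + (42 - Q)) = 136*(-134 + (42 - 1*(-33))) = 136*(-134 + (42 + 33)) = 136*(-134 + 75) = 136*(-59) = -8024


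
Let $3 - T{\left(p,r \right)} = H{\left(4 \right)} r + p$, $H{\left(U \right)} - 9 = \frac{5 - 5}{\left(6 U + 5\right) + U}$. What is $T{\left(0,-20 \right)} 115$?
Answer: $21045$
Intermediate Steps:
$H{\left(U \right)} = 9$ ($H{\left(U \right)} = 9 + \frac{5 - 5}{\left(6 U + 5\right) + U} = 9 + \frac{0}{\left(5 + 6 U\right) + U} = 9 + \frac{0}{5 + 7 U} = 9 + 0 = 9$)
$T{\left(p,r \right)} = 3 - p - 9 r$ ($T{\left(p,r \right)} = 3 - \left(9 r + p\right) = 3 - \left(p + 9 r\right) = 3 - p - 9 r$)
$T{\left(0,-20 \right)} 115 = \left(3 - 0 - -180\right) 115 = \left(3 + 0 + 180\right) 115 = 183 \cdot 115 = 21045$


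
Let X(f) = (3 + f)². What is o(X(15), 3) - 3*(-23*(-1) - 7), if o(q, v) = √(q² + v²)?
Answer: -48 + 3*√11665 ≈ 276.01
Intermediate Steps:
o(X(15), 3) - 3*(-23*(-1) - 7) = √(((3 + 15)²)² + 3²) - 3*(-23*(-1) - 7) = √((18²)² + 9) - 3*(23 - 7) = √(324² + 9) - 3*16 = √(104976 + 9) - 48 = √104985 - 48 = 3*√11665 - 48 = -48 + 3*√11665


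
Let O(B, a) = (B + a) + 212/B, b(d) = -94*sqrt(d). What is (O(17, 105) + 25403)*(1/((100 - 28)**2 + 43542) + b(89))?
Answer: 434137/828342 - 40808878*sqrt(89)/17 ≈ -2.2646e+7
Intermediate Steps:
O(B, a) = B + a + 212/B
(O(17, 105) + 25403)*(1/((100 - 28)**2 + 43542) + b(89)) = ((17 + 105 + 212/17) + 25403)*(1/((100 - 28)**2 + 43542) - 94*sqrt(89)) = ((17 + 105 + 212*(1/17)) + 25403)*(1/(72**2 + 43542) - 94*sqrt(89)) = ((17 + 105 + 212/17) + 25403)*(1/(5184 + 43542) - 94*sqrt(89)) = (2286/17 + 25403)*(1/48726 - 94*sqrt(89)) = 434137*(1/48726 - 94*sqrt(89))/17 = 434137/828342 - 40808878*sqrt(89)/17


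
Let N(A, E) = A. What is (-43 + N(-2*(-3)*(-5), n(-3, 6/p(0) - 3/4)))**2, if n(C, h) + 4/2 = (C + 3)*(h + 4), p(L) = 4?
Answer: 5329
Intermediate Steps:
n(C, h) = -2 + (3 + C)*(4 + h) (n(C, h) = -2 + (C + 3)*(h + 4) = -2 + (3 + C)*(4 + h))
(-43 + N(-2*(-3)*(-5), n(-3, 6/p(0) - 3/4)))**2 = (-43 - 2*(-3)*(-5))**2 = (-43 + 6*(-5))**2 = (-43 - 30)**2 = (-73)**2 = 5329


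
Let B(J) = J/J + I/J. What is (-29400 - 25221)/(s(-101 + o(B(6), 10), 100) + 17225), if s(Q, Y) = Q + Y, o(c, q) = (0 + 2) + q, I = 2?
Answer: -54621/17236 ≈ -3.1690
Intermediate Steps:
B(J) = 1 + 2/J (B(J) = J/J + 2/J = 1 + 2/J)
o(c, q) = 2 + q
(-29400 - 25221)/(s(-101 + o(B(6), 10), 100) + 17225) = (-29400 - 25221)/(((-101 + (2 + 10)) + 100) + 17225) = -54621/(((-101 + 12) + 100) + 17225) = -54621/((-89 + 100) + 17225) = -54621/(11 + 17225) = -54621/17236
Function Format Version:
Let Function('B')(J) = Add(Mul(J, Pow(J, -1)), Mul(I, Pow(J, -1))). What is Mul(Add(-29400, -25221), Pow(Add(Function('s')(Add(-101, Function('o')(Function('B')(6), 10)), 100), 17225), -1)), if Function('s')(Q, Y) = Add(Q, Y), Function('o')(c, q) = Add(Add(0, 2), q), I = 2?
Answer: Rational(-54621, 17236) ≈ -3.1690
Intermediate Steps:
Function('B')(J) = Add(1, Mul(2, Pow(J, -1))) (Function('B')(J) = Add(Mul(J, Pow(J, -1)), Mul(2, Pow(J, -1))) = Add(1, Mul(2, Pow(J, -1))))
Function('o')(c, q) = Add(2, q)
Mul(Add(-29400, -25221), Pow(Add(Function('s')(Add(-101, Function('o')(Function('B')(6), 10)), 100), 17225), -1)) = Mul(Add(-29400, -25221), Pow(Add(Add(Add(-101, Add(2, 10)), 100), 17225), -1)) = Mul(-54621, Pow(Add(Add(Add(-101, 12), 100), 17225), -1)) = Mul(-54621, Pow(Add(Add(-89, 100), 17225), -1)) = Mul(-54621, Pow(Add(11, 17225), -1)) = Mul(-54621, Pow(17236, -1)) = Mul(-54621, Rational(1, 17236)) = Rational(-54621, 17236)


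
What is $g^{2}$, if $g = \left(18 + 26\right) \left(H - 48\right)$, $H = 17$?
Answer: $1860496$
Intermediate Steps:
$g = -1364$ ($g = \left(18 + 26\right) \left(17 - 48\right) = 44 \left(-31\right) = -1364$)
$g^{2} = \left(-1364\right)^{2} = 1860496$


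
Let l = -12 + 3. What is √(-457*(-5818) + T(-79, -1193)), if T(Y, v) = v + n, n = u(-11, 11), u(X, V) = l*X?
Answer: 2*√664433 ≈ 1630.3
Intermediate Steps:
l = -9
u(X, V) = -9*X
n = 99 (n = -9*(-11) = 99)
T(Y, v) = 99 + v (T(Y, v) = v + 99 = 99 + v)
√(-457*(-5818) + T(-79, -1193)) = √(-457*(-5818) + (99 - 1193)) = √(2658826 - 1094) = √2657732 = 2*√664433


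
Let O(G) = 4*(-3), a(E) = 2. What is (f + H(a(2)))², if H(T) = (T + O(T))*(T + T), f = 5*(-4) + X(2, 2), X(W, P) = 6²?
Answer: 576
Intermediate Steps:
X(W, P) = 36
O(G) = -12
f = 16 (f = 5*(-4) + 36 = -20 + 36 = 16)
H(T) = 2*T*(-12 + T) (H(T) = (T - 12)*(T + T) = (-12 + T)*(2*T) = 2*T*(-12 + T))
(f + H(a(2)))² = (16 + 2*2*(-12 + 2))² = (16 + 2*2*(-10))² = (16 - 40)² = (-24)² = 576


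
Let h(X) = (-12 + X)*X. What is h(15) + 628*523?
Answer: 328489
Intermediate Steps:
h(X) = X*(-12 + X)
h(15) + 628*523 = 15*(-12 + 15) + 628*523 = 15*3 + 328444 = 45 + 328444 = 328489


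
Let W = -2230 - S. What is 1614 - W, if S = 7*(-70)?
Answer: 3354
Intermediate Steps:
S = -490
W = -1740 (W = -2230 - 1*(-490) = -2230 + 490 = -1740)
1614 - W = 1614 - 1*(-1740) = 1614 + 1740 = 3354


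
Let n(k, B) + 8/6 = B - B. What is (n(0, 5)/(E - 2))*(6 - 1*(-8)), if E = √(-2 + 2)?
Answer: 28/3 ≈ 9.3333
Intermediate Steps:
n(k, B) = -4/3 (n(k, B) = -4/3 + (B - B) = -4/3 + 0 = -4/3)
E = 0 (E = √0 = 0)
(n(0, 5)/(E - 2))*(6 - 1*(-8)) = (-4/3/(0 - 2))*(6 - 1*(-8)) = (-4/3/(-2))*(6 + 8) = -½*(-4/3)*14 = (⅔)*14 = 28/3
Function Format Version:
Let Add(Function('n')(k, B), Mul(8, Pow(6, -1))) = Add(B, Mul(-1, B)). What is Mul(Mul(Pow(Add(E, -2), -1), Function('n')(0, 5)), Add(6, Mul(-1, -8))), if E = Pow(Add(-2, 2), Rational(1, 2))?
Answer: Rational(28, 3) ≈ 9.3333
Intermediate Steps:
Function('n')(k, B) = Rational(-4, 3) (Function('n')(k, B) = Add(Rational(-4, 3), Add(B, Mul(-1, B))) = Add(Rational(-4, 3), 0) = Rational(-4, 3))
E = 0 (E = Pow(0, Rational(1, 2)) = 0)
Mul(Mul(Pow(Add(E, -2), -1), Function('n')(0, 5)), Add(6, Mul(-1, -8))) = Mul(Mul(Pow(Add(0, -2), -1), Rational(-4, 3)), Add(6, Mul(-1, -8))) = Mul(Mul(Pow(-2, -1), Rational(-4, 3)), Add(6, 8)) = Mul(Mul(Rational(-1, 2), Rational(-4, 3)), 14) = Mul(Rational(2, 3), 14) = Rational(28, 3)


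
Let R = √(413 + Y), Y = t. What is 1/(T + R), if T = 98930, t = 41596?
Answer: 98930/9787102891 - √42009/9787102891 ≈ 1.0087e-5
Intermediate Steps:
Y = 41596
R = √42009 (R = √(413 + 41596) = √42009 ≈ 204.96)
1/(T + R) = 1/(98930 + √42009)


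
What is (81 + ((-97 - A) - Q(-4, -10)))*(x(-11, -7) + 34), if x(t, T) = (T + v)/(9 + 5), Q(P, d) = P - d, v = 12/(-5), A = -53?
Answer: 72323/70 ≈ 1033.2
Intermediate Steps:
v = -12/5 (v = 12*(-1/5) = -12/5 ≈ -2.4000)
x(t, T) = -6/35 + T/14 (x(t, T) = (T - 12/5)/(9 + 5) = (-12/5 + T)/14 = (-12/5 + T)*(1/14) = -6/35 + T/14)
(81 + ((-97 - A) - Q(-4, -10)))*(x(-11, -7) + 34) = (81 + ((-97 - 1*(-53)) - (-4 - 1*(-10))))*((-6/35 + (1/14)*(-7)) + 34) = (81 + ((-97 + 53) - (-4 + 10)))*((-6/35 - 1/2) + 34) = (81 + (-44 - 1*6))*(-47/70 + 34) = (81 + (-44 - 6))*(2333/70) = (81 - 50)*(2333/70) = 31*(2333/70) = 72323/70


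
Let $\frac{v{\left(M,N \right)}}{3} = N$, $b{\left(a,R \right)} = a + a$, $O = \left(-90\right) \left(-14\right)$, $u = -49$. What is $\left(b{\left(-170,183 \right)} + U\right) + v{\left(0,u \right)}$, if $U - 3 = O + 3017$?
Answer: $3793$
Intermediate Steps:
$O = 1260$
$b{\left(a,R \right)} = 2 a$
$v{\left(M,N \right)} = 3 N$
$U = 4280$ ($U = 3 + \left(1260 + 3017\right) = 3 + 4277 = 4280$)
$\left(b{\left(-170,183 \right)} + U\right) + v{\left(0,u \right)} = \left(2 \left(-170\right) + 4280\right) + 3 \left(-49\right) = \left(-340 + 4280\right) - 147 = 3940 - 147 = 3793$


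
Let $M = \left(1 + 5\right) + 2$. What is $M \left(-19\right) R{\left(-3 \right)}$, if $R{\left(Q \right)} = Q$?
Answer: $456$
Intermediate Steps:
$M = 8$ ($M = 6 + 2 = 8$)
$M \left(-19\right) R{\left(-3 \right)} = 8 \left(-19\right) \left(-3\right) = \left(-152\right) \left(-3\right) = 456$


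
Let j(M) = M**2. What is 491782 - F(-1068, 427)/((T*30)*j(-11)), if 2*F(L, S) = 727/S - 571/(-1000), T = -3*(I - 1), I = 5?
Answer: 18294408428650817/37200240000 ≈ 4.9178e+5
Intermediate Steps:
T = -12 (T = -3*(5 - 1) = -3*4 = -12)
F(L, S) = 571/2000 + 727/(2*S) (F(L, S) = (727/S - 571/(-1000))/2 = (727/S - 571*(-1/1000))/2 = (727/S + 571/1000)/2 = (571/1000 + 727/S)/2 = 571/2000 + 727/(2*S))
491782 - F(-1068, 427)/((T*30)*j(-11)) = 491782 - (1/2000)*(727000 + 571*427)/427/(-12*30*(-11)**2) = 491782 - (1/2000)*(1/427)*(727000 + 243817)/((-360*121)) = 491782 - (1/2000)*(1/427)*970817/(-43560) = 491782 - 970817*(-1)/(854000*43560) = 491782 - 1*(-970817/37200240000) = 491782 + 970817/37200240000 = 18294408428650817/37200240000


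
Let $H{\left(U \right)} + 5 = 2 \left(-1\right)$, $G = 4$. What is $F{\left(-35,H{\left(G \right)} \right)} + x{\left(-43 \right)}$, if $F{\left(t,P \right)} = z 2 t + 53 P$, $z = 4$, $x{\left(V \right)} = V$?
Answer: $-694$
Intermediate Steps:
$H{\left(U \right)} = -7$ ($H{\left(U \right)} = -5 + 2 \left(-1\right) = -5 - 2 = -7$)
$F{\left(t,P \right)} = 8 t + 53 P$ ($F{\left(t,P \right)} = 4 \cdot 2 t + 53 P = 8 t + 53 P$)
$F{\left(-35,H{\left(G \right)} \right)} + x{\left(-43 \right)} = \left(8 \left(-35\right) + 53 \left(-7\right)\right) - 43 = \left(-280 - 371\right) - 43 = -651 - 43 = -694$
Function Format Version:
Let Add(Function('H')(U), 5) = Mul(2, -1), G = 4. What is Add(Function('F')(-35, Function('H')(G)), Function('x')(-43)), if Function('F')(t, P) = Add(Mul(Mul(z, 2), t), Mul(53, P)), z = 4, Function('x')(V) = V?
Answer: -694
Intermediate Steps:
Function('H')(U) = -7 (Function('H')(U) = Add(-5, Mul(2, -1)) = Add(-5, -2) = -7)
Function('F')(t, P) = Add(Mul(8, t), Mul(53, P)) (Function('F')(t, P) = Add(Mul(Mul(4, 2), t), Mul(53, P)) = Add(Mul(8, t), Mul(53, P)))
Add(Function('F')(-35, Function('H')(G)), Function('x')(-43)) = Add(Add(Mul(8, -35), Mul(53, -7)), -43) = Add(Add(-280, -371), -43) = Add(-651, -43) = -694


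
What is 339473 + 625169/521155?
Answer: 176918676484/521155 ≈ 3.3947e+5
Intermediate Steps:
339473 + 625169/521155 = 176918676484/521155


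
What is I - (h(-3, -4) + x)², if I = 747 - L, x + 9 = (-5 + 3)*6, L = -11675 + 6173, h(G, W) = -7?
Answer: 5465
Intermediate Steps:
L = -5502
x = -21 (x = -9 + (-5 + 3)*6 = -9 - 2*6 = -9 - 12 = -21)
I = 6249 (I = 747 - 1*(-5502) = 747 + 5502 = 6249)
I - (h(-3, -4) + x)² = 6249 - (-7 - 21)² = 6249 - 1*(-28)² = 6249 - 1*784 = 6249 - 784 = 5465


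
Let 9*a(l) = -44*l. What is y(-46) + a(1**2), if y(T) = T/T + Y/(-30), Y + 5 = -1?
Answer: -166/45 ≈ -3.6889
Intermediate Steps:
Y = -6 (Y = -5 - 1 = -6)
y(T) = 6/5 (y(T) = T/T - 6/(-30) = 1 - 6*(-1/30) = 1 + 1/5 = 6/5)
a(l) = -44*l/9 (a(l) = (-44*l)/9 = -44*l/9)
y(-46) + a(1**2) = 6/5 - 44/9*1**2 = 6/5 - 44/9*1 = 6/5 - 44/9 = -166/45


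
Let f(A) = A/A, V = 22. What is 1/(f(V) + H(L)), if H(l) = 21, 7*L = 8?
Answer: 1/22 ≈ 0.045455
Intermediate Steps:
L = 8/7 (L = (⅐)*8 = 8/7 ≈ 1.1429)
f(A) = 1
1/(f(V) + H(L)) = 1/(1 + 21) = 1/22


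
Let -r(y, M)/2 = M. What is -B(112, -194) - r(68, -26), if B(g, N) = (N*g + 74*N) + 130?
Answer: 35902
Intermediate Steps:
r(y, M) = -2*M
B(g, N) = 130 + 74*N + N*g (B(g, N) = (74*N + N*g) + 130 = 130 + 74*N + N*g)
-B(112, -194) - r(68, -26) = -(130 + 74*(-194) - 194*112) - (-2)*(-26) = -(130 - 14356 - 21728) - 1*52 = -1*(-35954) - 52 = 35954 - 52 = 35902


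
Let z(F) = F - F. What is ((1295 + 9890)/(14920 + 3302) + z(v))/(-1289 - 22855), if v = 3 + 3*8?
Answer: -11185/439951968 ≈ -2.5423e-5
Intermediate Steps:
v = 27 (v = 3 + 24 = 27)
z(F) = 0
((1295 + 9890)/(14920 + 3302) + z(v))/(-1289 - 22855) = ((1295 + 9890)/(14920 + 3302) + 0)/(-1289 - 22855) = (11185/18222 + 0)/(-24144) = (11185*(1/18222) + 0)*(-1/24144) = (11185/18222 + 0)*(-1/24144) = (11185/18222)*(-1/24144) = -11185/439951968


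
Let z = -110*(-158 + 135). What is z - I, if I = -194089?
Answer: 196619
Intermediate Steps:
z = 2530 (z = -110*(-23) = 2530)
z - I = 2530 - 1*(-194089) = 2530 + 194089 = 196619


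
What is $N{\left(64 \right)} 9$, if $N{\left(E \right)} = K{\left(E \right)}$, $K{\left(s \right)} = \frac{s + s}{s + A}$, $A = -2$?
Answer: $\frac{576}{31} \approx 18.581$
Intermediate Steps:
$K{\left(s \right)} = \frac{2 s}{-2 + s}$ ($K{\left(s \right)} = \frac{s + s}{s - 2} = \frac{2 s}{-2 + s}$)
$N{\left(E \right)} = \frac{2 E}{-2 + E}$
$N{\left(64 \right)} 9 = 2 \cdot 64 \frac{1}{-2 + 64} \cdot 9 = 2 \cdot 64 \cdot \frac{1}{62} \cdot 9 = \frac{64}{31} \cdot 9 = \frac{576}{31}$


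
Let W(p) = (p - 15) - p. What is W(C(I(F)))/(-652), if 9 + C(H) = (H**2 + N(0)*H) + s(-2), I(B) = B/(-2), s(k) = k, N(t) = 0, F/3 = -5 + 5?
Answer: 15/652 ≈ 0.023006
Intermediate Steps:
F = 0 (F = 3*(-5 + 5) = 3*0 = 0)
I(B) = -B/2 (I(B) = B*(-1/2) = -B/2)
C(H) = -11 + H**2 (C(H) = -9 + ((H**2 + 0*H) - 2) = -9 + ((H**2 + 0) - 2) = -9 + (H**2 - 2) = -9 + (-2 + H**2) = -11 + H**2)
W(p) = -15 (W(p) = (-15 + p) - p = -15)
W(C(I(F)))/(-652) = -15/(-652) = -15*(-1/652) = 15/652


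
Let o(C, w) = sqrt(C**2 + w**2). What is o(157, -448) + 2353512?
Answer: 2353512 + sqrt(225353) ≈ 2.3540e+6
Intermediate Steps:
o(157, -448) + 2353512 = sqrt(157**2 + (-448)**2) + 2353512 = sqrt(24649 + 200704) + 2353512 = sqrt(225353) + 2353512 = 2353512 + sqrt(225353)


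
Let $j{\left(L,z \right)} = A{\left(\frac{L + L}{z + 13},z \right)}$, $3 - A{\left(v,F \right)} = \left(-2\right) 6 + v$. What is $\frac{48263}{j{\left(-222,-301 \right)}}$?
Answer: $\frac{68136}{19} \approx 3586.1$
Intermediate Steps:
$A{\left(v,F \right)} = 15 - v$ ($A{\left(v,F \right)} = 3 - \left(\left(-2\right) 6 + v\right) = 3 - \left(-12 + v\right) = 15 - v$)
$j{\left(L,z \right)} = 15 - \frac{2 L}{13 + z}$ ($j{\left(L,z \right)} = 15 - \frac{L + L}{z + 13} = 15 - \frac{2 L}{13 + z}$)
$\frac{48263}{j{\left(-222,-301 \right)}} = \frac{48263}{\frac{1}{13 - 301} \left(195 - -444 + 15 \left(-301\right)\right)} = \frac{48263}{\frac{1}{-288} \left(195 + 444 - 4515\right)} = \frac{48263}{\left(- \frac{1}{288}\right) \left(-3876\right)} = \frac{48263}{\frac{323}{24}} = 48263 \cdot \frac{24}{323} = \frac{68136}{19}$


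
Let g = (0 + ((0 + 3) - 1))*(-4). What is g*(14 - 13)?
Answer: -8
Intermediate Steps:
g = -8 (g = (0 + (3 - 1))*(-4) = (0 + 2)*(-4) = 2*(-4) = -8)
g*(14 - 13) = -8*(14 - 13) = -8*1 = -8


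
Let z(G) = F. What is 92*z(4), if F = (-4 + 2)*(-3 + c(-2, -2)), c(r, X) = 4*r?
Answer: 2024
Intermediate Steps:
F = 22 (F = (-4 + 2)*(-3 + 4*(-2)) = -2*(-3 - 8) = -2*(-11) = 22)
z(G) = 22
92*z(4) = 92*22 = 2024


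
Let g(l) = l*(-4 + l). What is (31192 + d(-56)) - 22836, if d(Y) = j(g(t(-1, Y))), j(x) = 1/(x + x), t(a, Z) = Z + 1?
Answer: 54230441/6490 ≈ 8356.0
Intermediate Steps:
t(a, Z) = 1 + Z
j(x) = 1/(2*x)
d(Y) = 1/(2*(1 + Y)*(-3 + Y)) (d(Y) = 1/(2*(((1 + Y)*(-4 + (1 + Y))))) = 1/(2*(((1 + Y)*(-3 + Y)))) = (1/((1 + Y)*(-3 + Y)))/2 = 1/(2*(1 + Y)*(-3 + Y)))
(31192 + d(-56)) - 22836 = (31192 + 1/(2*(1 - 56)*(-3 - 56))) - 22836 = (31192 + (1/2)/(-55*(-59))) - 22836 = (31192 + (1/2)*(-1/55)*(-1/59)) - 22836 = (31192 + 1/6490) - 22836 = 202436081/6490 - 22836 = 54230441/6490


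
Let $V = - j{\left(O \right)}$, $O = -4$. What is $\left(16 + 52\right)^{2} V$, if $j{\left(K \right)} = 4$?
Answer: $-18496$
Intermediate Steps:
$V = -4$ ($V = \left(-1\right) 4 = -4$)
$\left(16 + 52\right)^{2} V = \left(16 + 52\right)^{2} \left(-4\right) = 68^{2} \left(-4\right) = 4624 \left(-4\right) = -18496$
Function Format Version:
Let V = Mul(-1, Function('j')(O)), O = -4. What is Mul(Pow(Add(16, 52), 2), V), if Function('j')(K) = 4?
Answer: -18496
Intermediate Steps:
V = -4 (V = Mul(-1, 4) = -4)
Mul(Pow(Add(16, 52), 2), V) = Mul(Pow(Add(16, 52), 2), -4) = Mul(Pow(68, 2), -4) = Mul(4624, -4) = -18496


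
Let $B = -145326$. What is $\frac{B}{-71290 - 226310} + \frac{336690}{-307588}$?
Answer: $- \frac{2312433763}{3814091200} \approx -0.60629$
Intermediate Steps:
$\frac{B}{-71290 - 226310} + \frac{336690}{-307588} = - \frac{145326}{-71290 - 226310} + \frac{336690}{-307588} = - \frac{145326}{-297600} + 336690 \left(- \frac{1}{307588}\right) = \left(-145326\right) \left(- \frac{1}{297600}\right) - \frac{168345}{153794} = \frac{24221}{49600} - \frac{168345}{153794} = - \frac{2312433763}{3814091200}$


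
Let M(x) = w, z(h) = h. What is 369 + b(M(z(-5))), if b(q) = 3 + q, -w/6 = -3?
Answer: 390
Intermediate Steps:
w = 18 (w = -6*(-3) = 18)
M(x) = 18
369 + b(M(z(-5))) = 369 + (3 + 18) = 369 + 21 = 390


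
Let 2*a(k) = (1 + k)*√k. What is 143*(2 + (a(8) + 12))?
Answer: 2002 + 1287*√2 ≈ 3822.1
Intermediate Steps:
a(k) = √k*(1 + k)/2 (a(k) = ((1 + k)*√k)/2 = (√k*(1 + k))/2 = √k*(1 + k)/2)
143*(2 + (a(8) + 12)) = 143*(2 + (√8*(1 + 8)/2 + 12)) = 143*(2 + ((½)*(2*√2)*9 + 12)) = 143*(2 + (9*√2 + 12)) = 143*(2 + (12 + 9*√2)) = 143*(14 + 9*√2) = 2002 + 1287*√2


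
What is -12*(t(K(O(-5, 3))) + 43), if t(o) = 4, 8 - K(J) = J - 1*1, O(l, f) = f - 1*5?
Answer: -564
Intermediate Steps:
O(l, f) = -5 + f (O(l, f) = f - 5 = -5 + f)
K(J) = 9 - J (K(J) = 8 - (J - 1*1) = 8 - (J - 1) = 8 - (-1 + J) = 8 + (1 - J) = 9 - J)
-12*(t(K(O(-5, 3))) + 43) = -12*(4 + 43) = -12*47 = -564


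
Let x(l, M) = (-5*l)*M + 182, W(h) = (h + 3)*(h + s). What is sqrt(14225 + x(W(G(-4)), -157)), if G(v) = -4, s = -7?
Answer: sqrt(23042) ≈ 151.80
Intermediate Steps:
W(h) = (-7 + h)*(3 + h) (W(h) = (h + 3)*(h - 7) = (3 + h)*(-7 + h) = (-7 + h)*(3 + h))
x(l, M) = 182 - 5*M*l (x(l, M) = -5*M*l + 182 = 182 - 5*M*l)
sqrt(14225 + x(W(G(-4)), -157)) = sqrt(14225 + (182 - 5*(-157)*(-21 + (-4)**2 - 4*(-4)))) = sqrt(14225 + (182 - 5*(-157)*(-21 + 16 + 16))) = sqrt(14225 + (182 - 5*(-157)*11)) = sqrt(14225 + (182 + 8635)) = sqrt(14225 + 8817) = sqrt(23042)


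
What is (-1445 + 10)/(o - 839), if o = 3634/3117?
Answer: 4472895/2611529 ≈ 1.7127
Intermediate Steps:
o = 3634/3117 (o = 3634*(1/3117) = 3634/3117 ≈ 1.1659)
(-1445 + 10)/(o - 839) = (-1445 + 10)/(3634/3117 - 839) = -1435/(-2611529/3117) = -1435*(-3117/2611529) = 4472895/2611529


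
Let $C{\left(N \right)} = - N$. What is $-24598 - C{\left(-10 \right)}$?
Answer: $-24608$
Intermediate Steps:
$-24598 - C{\left(-10 \right)} = -24598 - \left(-1\right) \left(-10\right) = -24598 - 10 = -24608$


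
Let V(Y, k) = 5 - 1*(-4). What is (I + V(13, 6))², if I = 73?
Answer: 6724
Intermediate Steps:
V(Y, k) = 9 (V(Y, k) = 5 + 4 = 9)
(I + V(13, 6))² = (73 + 9)² = 82² = 6724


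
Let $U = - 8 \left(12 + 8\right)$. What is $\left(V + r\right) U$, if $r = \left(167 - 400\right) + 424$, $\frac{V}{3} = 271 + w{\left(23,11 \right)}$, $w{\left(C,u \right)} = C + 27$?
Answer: $-184640$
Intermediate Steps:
$w{\left(C,u \right)} = 27 + C$
$U = -160$ ($U = \left(-8\right) 20 = -160$)
$V = 963$ ($V = 3 \left(271 + \left(27 + 23\right)\right) = 3 \left(271 + 50\right) = 3 \cdot 321 = 963$)
$r = 191$ ($r = -233 + 424 = 191$)
$\left(V + r\right) U = \left(963 + 191\right) \left(-160\right) = 1154 \left(-160\right) = -184640$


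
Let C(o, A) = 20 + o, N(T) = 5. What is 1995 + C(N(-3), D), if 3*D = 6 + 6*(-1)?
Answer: 2020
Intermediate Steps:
D = 0 (D = (6 + 6*(-1))/3 = (6 - 6)/3 = (1/3)*0 = 0)
1995 + C(N(-3), D) = 1995 + (20 + 5) = 1995 + 25 = 2020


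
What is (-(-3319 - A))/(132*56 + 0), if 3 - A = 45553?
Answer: -2011/352 ≈ -5.7131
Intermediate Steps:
A = -45550 (A = 3 - 1*45553 = 3 - 45553 = -45550)
(-(-3319 - A))/(132*56 + 0) = (-(-3319 - 1*(-45550)))/(132*56 + 0) = (-(-3319 + 45550))/(7392 + 0) = -1*42231/7392 = -42231*1/7392 = -2011/352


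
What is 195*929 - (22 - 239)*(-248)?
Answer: 127339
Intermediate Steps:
195*929 - (22 - 239)*(-248) = 181155 - (-217)*(-248) = 181155 - 1*53816 = 181155 - 53816 = 127339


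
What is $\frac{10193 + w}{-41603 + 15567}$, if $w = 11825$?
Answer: $- \frac{11009}{13018} \approx -0.84568$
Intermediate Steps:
$\frac{10193 + w}{-41603 + 15567} = \frac{10193 + 11825}{-41603 + 15567} = \frac{22018}{-26036} = 22018 \left(- \frac{1}{26036}\right) = - \frac{11009}{13018}$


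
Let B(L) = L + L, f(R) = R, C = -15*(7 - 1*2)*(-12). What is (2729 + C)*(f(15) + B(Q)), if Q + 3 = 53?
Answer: 417335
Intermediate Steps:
Q = 50 (Q = -3 + 53 = 50)
C = 900 (C = -15*(7 - 2)*(-12) = -15*5*(-12) = -75*(-12) = 900)
B(L) = 2*L
(2729 + C)*(f(15) + B(Q)) = (2729 + 900)*(15 + 2*50) = 3629*(15 + 100) = 3629*115 = 417335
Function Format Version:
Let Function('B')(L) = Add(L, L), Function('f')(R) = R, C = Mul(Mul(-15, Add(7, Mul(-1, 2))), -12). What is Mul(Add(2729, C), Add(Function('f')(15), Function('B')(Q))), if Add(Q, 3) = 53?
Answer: 417335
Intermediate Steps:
Q = 50 (Q = Add(-3, 53) = 50)
C = 900 (C = Mul(Mul(-15, Add(7, -2)), -12) = Mul(Mul(-15, 5), -12) = Mul(-75, -12) = 900)
Function('B')(L) = Mul(2, L)
Mul(Add(2729, C), Add(Function('f')(15), Function('B')(Q))) = Mul(Add(2729, 900), Add(15, Mul(2, 50))) = Mul(3629, Add(15, 100)) = Mul(3629, 115) = 417335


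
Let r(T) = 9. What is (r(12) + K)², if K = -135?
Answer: 15876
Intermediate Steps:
(r(12) + K)² = (9 - 135)² = (-126)² = 15876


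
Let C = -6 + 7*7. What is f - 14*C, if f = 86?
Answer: -516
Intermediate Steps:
C = 43 (C = -6 + 49 = 43)
f - 14*C = 86 - 14*43 = 86 - 602 = -516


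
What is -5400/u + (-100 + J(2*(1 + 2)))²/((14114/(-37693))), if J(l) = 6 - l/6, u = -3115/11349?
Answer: -38937550595/8793022 ≈ -4428.2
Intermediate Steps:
u = -3115/11349 (u = -3115*1/11349 = -3115/11349 ≈ -0.27447)
J(l) = 6 - l/6
-5400/u + (-100 + J(2*(1 + 2)))²/((14114/(-37693))) = -5400/(-3115/11349) + (-100 + (6 - (1 + 2)/3))²/((14114/(-37693))) = -5400*(-11349/3115) + (-100 + (6 - 3/3))²/((14114*(-1/37693))) = 12256920/623 + (-100 + (6 - ⅙*6))²/(-14114/37693) = 12256920/623 + (-100 + (6 - 1))²*(-37693/14114) = 12256920/623 + (-100 + 5)²*(-37693/14114) = 12256920/623 + (-95)²*(-37693/14114) = 12256920/623 + 9025*(-37693/14114) = 12256920/623 - 340179325/14114 = -38937550595/8793022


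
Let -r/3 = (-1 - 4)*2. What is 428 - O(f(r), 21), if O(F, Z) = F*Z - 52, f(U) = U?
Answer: -150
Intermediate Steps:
r = 30 (r = -3*(-1 - 4)*2 = -(-15)*2 = -3*(-10) = 30)
O(F, Z) = -52 + F*Z
428 - O(f(r), 21) = 428 - (-52 + 30*21) = 428 - (-52 + 630) = 428 - 1*578 = 428 - 578 = -150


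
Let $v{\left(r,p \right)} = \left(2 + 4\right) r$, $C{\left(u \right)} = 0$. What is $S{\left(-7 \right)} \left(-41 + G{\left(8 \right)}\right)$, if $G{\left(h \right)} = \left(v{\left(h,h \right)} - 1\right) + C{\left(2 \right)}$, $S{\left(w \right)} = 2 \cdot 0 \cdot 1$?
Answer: $0$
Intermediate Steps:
$v{\left(r,p \right)} = 6 r$
$S{\left(w \right)} = 0$ ($S{\left(w \right)} = 0 \cdot 1 = 0$)
$G{\left(h \right)} = -1 + 6 h$ ($G{\left(h \right)} = \left(6 h - 1\right) + 0 = \left(-1 + 6 h\right) + 0 = -1 + 6 h$)
$S{\left(-7 \right)} \left(-41 + G{\left(8 \right)}\right) = 0 \left(-41 + \left(-1 + 6 \cdot 8\right)\right) = 0 \left(-41 + \left(-1 + 48\right)\right) = 0 \left(-41 + 47\right) = 0 \cdot 6 = 0$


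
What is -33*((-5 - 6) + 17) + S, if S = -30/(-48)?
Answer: -1579/8 ≈ -197.38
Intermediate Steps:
S = 5/8 (S = -30*(-1/48) = 5/8 ≈ 0.62500)
-33*((-5 - 6) + 17) + S = -33*((-5 - 6) + 17) + 5/8 = -33*(-11 + 17) + 5/8 = -33*6 + 5/8 = -198 + 5/8 = -1579/8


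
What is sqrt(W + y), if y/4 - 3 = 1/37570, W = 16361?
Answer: sqrt(19991842455)/1105 ≈ 127.96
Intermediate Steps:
y = 225422/18785 (y = 12 + 4/37570 = 12 + 4*(1/37570) = 12 + 2/18785 = 225422/18785 ≈ 12.000)
sqrt(W + y) = sqrt(16361 + 225422/18785) = sqrt(307566807/18785) = sqrt(19991842455)/1105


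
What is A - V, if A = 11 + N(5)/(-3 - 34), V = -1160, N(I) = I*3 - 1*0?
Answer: 43312/37 ≈ 1170.6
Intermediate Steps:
N(I) = 3*I (N(I) = 3*I + 0 = 3*I)
A = 392/37 (A = 11 + (3*5)/(-3 - 34) = 11 + 15/(-37) = 11 + 15*(-1/37) = 11 - 15/37 = 392/37 ≈ 10.595)
A - V = 392/37 - 1*(-1160) = 392/37 + 1160 = 43312/37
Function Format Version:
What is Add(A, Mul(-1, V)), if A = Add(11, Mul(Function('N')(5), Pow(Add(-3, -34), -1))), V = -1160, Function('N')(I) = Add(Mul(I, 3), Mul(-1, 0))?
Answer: Rational(43312, 37) ≈ 1170.6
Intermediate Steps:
Function('N')(I) = Mul(3, I) (Function('N')(I) = Add(Mul(3, I), 0) = Mul(3, I))
A = Rational(392, 37) (A = Add(11, Mul(Mul(3, 5), Pow(Add(-3, -34), -1))) = Add(11, Mul(15, Pow(-37, -1))) = Add(11, Mul(15, Rational(-1, 37))) = Add(11, Rational(-15, 37)) = Rational(392, 37) ≈ 10.595)
Add(A, Mul(-1, V)) = Add(Rational(392, 37), Mul(-1, -1160)) = Add(Rational(392, 37), 1160) = Rational(43312, 37)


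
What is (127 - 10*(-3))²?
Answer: 24649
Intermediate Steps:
(127 - 10*(-3))² = (127 + 30)² = 157² = 24649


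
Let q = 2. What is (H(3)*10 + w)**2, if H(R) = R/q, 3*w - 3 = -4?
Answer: 1936/9 ≈ 215.11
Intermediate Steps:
w = -1/3 (w = 1 + (1/3)*(-4) = 1 - 4/3 = -1/3 ≈ -0.33333)
H(R) = R/2
(H(3)*10 + w)**2 = (((1/2)*3)*10 - 1/3)**2 = ((3/2)*10 - 1/3)**2 = (15 - 1/3)**2 = (44/3)**2 = 1936/9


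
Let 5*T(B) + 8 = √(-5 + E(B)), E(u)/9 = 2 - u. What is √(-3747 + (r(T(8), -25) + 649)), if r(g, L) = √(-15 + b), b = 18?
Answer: √(-3098 + √3) ≈ 55.644*I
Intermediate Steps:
E(u) = 18 - 9*u (E(u) = 9*(2 - u) = 18 - 9*u)
T(B) = -8/5 + √(13 - 9*B)/5 (T(B) = -8/5 + √(-5 + (18 - 9*B))/5 = -8/5 + √(13 - 9*B)/5)
r(g, L) = √3 (r(g, L) = √(-15 + 18) = √3)
√(-3747 + (r(T(8), -25) + 649)) = √(-3747 + (√3 + 649)) = √(-3747 + (649 + √3)) = √(-3098 + √3)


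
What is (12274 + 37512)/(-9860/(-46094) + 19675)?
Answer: 1147417942/453454655 ≈ 2.5304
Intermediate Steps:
(12274 + 37512)/(-9860/(-46094) + 19675) = 49786/(-9860*(-1/46094) + 19675) = 49786/(4930/23047 + 19675) = 49786/(453454655/23047) = 49786*(23047/453454655) = 1147417942/453454655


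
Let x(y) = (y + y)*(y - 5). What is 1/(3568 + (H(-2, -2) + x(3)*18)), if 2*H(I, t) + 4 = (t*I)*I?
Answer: 1/3346 ≈ 0.00029886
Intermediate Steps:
H(I, t) = -2 + t*I²/2 (H(I, t) = -2 + ((t*I)*I)/2 = -2 + ((I*t)*I)/2 = -2 + (t*I²)/2 = -2 + t*I²/2)
x(y) = 2*y*(-5 + y) (x(y) = (2*y)*(-5 + y) = 2*y*(-5 + y))
1/(3568 + (H(-2, -2) + x(3)*18)) = 1/(3568 + ((-2 + (½)*(-2)*(-2)²) + (2*3*(-5 + 3))*18)) = 1/(3568 + ((-2 + (½)*(-2)*4) + (2*3*(-2))*18)) = 1/(3568 + ((-2 - 4) - 12*18)) = 1/(3568 + (-6 - 216)) = 1/(3568 - 222) = 1/3346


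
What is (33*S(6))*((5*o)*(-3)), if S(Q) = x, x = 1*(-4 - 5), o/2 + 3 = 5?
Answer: 17820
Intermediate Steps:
o = 4 (o = -6 + 2*5 = -6 + 10 = 4)
x = -9 (x = 1*(-9) = -9)
S(Q) = -9
(33*S(6))*((5*o)*(-3)) = (33*(-9))*((5*4)*(-3)) = -5940*(-3) = -297*(-60) = 17820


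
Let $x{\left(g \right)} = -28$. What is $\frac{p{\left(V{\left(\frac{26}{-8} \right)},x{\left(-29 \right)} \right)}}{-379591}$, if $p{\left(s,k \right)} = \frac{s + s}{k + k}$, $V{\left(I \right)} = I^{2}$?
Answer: $\frac{169}{170056768} \approx 9.9379 \cdot 10^{-7}$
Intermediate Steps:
$p{\left(s,k \right)} = \frac{s}{k}$ ($p{\left(s,k \right)} = \frac{2 s}{2 k} = 2 s \frac{1}{2 k} = \frac{s}{k}$)
$\frac{p{\left(V{\left(\frac{26}{-8} \right)},x{\left(-29 \right)} \right)}}{-379591} = \frac{\left(\frac{26}{-8}\right)^{2} \frac{1}{-28}}{-379591} = \left(26 \left(- \frac{1}{8}\right)\right)^{2} \left(- \frac{1}{28}\right) \left(- \frac{1}{379591}\right) = \left(- \frac{13}{4}\right)^{2} \left(- \frac{1}{28}\right) \left(- \frac{1}{379591}\right) = \frac{169}{16} \left(- \frac{1}{28}\right) \left(- \frac{1}{379591}\right) = \left(- \frac{169}{448}\right) \left(- \frac{1}{379591}\right) = \frac{169}{170056768}$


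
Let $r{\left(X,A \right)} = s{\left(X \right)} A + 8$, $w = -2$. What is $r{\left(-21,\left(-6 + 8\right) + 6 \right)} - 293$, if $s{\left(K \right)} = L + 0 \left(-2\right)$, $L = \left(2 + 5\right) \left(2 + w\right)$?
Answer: $-285$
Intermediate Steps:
$L = 0$ ($L = \left(2 + 5\right) \left(2 - 2\right) = 7 \cdot 0 = 0$)
$s{\left(K \right)} = 0$ ($s{\left(K \right)} = 0 + 0 \left(-2\right) = 0 + 0 = 0$)
$r{\left(X,A \right)} = 8$ ($r{\left(X,A \right)} = 0 A + 8 = 0 + 8 = 8$)
$r{\left(-21,\left(-6 + 8\right) + 6 \right)} - 293 = 8 - 293 = -285$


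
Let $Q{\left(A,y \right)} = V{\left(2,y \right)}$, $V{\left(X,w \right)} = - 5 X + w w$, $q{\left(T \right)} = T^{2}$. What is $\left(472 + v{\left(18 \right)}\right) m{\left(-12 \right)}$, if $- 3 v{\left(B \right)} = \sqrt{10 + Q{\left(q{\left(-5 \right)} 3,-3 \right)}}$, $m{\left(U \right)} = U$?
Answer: $-5652$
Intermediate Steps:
$V{\left(X,w \right)} = w^{2} - 5 X$ ($V{\left(X,w \right)} = - 5 X + w^{2} = w^{2} - 5 X$)
$Q{\left(A,y \right)} = -10 + y^{2}$ ($Q{\left(A,y \right)} = y^{2} - 10 = -10 + y^{2}$)
$v{\left(B \right)} = -1$ ($v{\left(B \right)} = - \frac{\sqrt{10 - \left(10 - \left(-3\right)^{2}\right)}}{3} = - \frac{\sqrt{10 + \left(-10 + 9\right)}}{3} = - \frac{\sqrt{10 - 1}}{3} = - \frac{\sqrt{9}}{3} = \left(- \frac{1}{3}\right) 3 = -1$)
$\left(472 + v{\left(18 \right)}\right) m{\left(-12 \right)} = \left(472 - 1\right) \left(-12\right) = 471 \left(-12\right) = -5652$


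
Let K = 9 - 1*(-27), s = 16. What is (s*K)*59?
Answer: 33984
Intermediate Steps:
K = 36 (K = 9 + 27 = 36)
(s*K)*59 = (16*36)*59 = 576*59 = 33984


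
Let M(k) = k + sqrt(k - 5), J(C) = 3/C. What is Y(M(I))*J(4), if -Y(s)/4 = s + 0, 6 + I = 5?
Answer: 3 - 3*I*sqrt(6) ≈ 3.0 - 7.3485*I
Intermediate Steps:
I = -1 (I = -6 + 5 = -1)
M(k) = k + sqrt(-5 + k)
Y(s) = -4*s (Y(s) = -4*(s + 0) = -4*s)
Y(M(I))*J(4) = (-4*(-1 + sqrt(-5 - 1)))*(3/4) = (-4*(-1 + sqrt(-6)))*(3*(1/4)) = -4*(-1 + I*sqrt(6))*(3/4) = (4 - 4*I*sqrt(6))*(3/4) = 3 - 3*I*sqrt(6)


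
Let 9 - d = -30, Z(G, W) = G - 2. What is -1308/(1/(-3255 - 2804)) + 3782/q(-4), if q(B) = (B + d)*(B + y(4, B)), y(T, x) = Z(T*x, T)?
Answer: 3051189329/385 ≈ 7.9252e+6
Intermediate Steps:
Z(G, W) = -2 + G
y(T, x) = -2 + T*x
d = 39 (d = 9 - 1*(-30) = 9 + 30 = 39)
q(B) = (-2 + 5*B)*(39 + B) (q(B) = (B + 39)*(B + (-2 + 4*B)) = (39 + B)*(-2 + 5*B) = (-2 + 5*B)*(39 + B))
-1308/(1/(-3255 - 2804)) + 3782/q(-4) = -1308/(1/(-3255 - 2804)) + 3782/(-78 + 5*(-4)² + 193*(-4)) = -1308/(1/(-6059)) + 3782/(-78 + 5*16 - 772) = -1308/(-1/6059) + 3782/(-78 + 80 - 772) = -1308*(-6059) + 3782/(-770) = 7925172 + 3782*(-1/770) = 7925172 - 1891/385 = 3051189329/385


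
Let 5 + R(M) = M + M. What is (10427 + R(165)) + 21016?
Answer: 31768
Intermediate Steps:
R(M) = -5 + 2*M (R(M) = -5 + (M + M) = -5 + 2*M)
(10427 + R(165)) + 21016 = (10427 + (-5 + 2*165)) + 21016 = (10427 + (-5 + 330)) + 21016 = (10427 + 325) + 21016 = 10752 + 21016 = 31768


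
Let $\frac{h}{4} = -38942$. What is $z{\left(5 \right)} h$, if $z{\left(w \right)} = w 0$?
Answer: $0$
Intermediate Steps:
$h = -155768$ ($h = 4 \left(-38942\right) = -155768$)
$z{\left(w \right)} = 0$
$z{\left(5 \right)} h = 0 \left(-155768\right) = 0$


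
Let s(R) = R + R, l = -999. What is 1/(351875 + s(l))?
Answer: 1/349877 ≈ 2.8581e-6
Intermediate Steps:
s(R) = 2*R
1/(351875 + s(l)) = 1/(351875 + 2*(-999)) = 1/(351875 - 1998) = 1/349877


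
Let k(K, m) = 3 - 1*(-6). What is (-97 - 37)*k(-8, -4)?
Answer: -1206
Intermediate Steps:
k(K, m) = 9 (k(K, m) = 3 + 6 = 9)
(-97 - 37)*k(-8, -4) = (-97 - 37)*9 = -134*9 = -1206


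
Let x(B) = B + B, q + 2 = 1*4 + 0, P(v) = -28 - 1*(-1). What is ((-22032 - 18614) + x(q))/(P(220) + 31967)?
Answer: -20321/15970 ≈ -1.2724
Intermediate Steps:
P(v) = -27 (P(v) = -28 + 1 = -27)
q = 2 (q = -2 + (1*4 + 0) = -2 + (4 + 0) = -2 + 4 = 2)
x(B) = 2*B
((-22032 - 18614) + x(q))/(P(220) + 31967) = ((-22032 - 18614) + 2*2)/(-27 + 31967) = (-40646 + 4)/31940 = -40642*1/31940 = -20321/15970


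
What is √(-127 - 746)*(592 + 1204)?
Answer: 5388*I*√97 ≈ 53066.0*I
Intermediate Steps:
√(-127 - 746)*(592 + 1204) = √(-873)*1796 = (3*I*√97)*1796 = 5388*I*√97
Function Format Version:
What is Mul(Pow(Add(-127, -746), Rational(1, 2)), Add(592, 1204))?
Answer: Mul(5388, I, Pow(97, Rational(1, 2))) ≈ Mul(53066., I)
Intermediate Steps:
Mul(Pow(Add(-127, -746), Rational(1, 2)), Add(592, 1204)) = Mul(Pow(-873, Rational(1, 2)), 1796) = Mul(Mul(3, I, Pow(97, Rational(1, 2))), 1796) = Mul(5388, I, Pow(97, Rational(1, 2)))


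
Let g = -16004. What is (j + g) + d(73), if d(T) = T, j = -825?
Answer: -16756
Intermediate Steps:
(j + g) + d(73) = (-825 - 16004) + 73 = -16829 + 73 = -16756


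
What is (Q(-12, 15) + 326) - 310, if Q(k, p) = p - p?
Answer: 16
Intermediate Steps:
Q(k, p) = 0
(Q(-12, 15) + 326) - 310 = (0 + 326) - 310 = 326 - 310 = 16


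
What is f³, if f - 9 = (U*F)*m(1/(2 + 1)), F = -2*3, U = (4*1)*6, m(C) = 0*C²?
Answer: 729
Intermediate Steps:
m(C) = 0
U = 24 (U = 4*6 = 24)
F = -6
f = 9 (f = 9 + (24*(-6))*0 = 9 - 144*0 = 9 + 0 = 9)
f³ = 9³ = 729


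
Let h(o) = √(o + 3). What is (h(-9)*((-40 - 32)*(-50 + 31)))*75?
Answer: 102600*I*√6 ≈ 2.5132e+5*I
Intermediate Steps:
h(o) = √(3 + o)
(h(-9)*((-40 - 32)*(-50 + 31)))*75 = (√(3 - 9)*((-40 - 32)*(-50 + 31)))*75 = (√(-6)*(-72*(-19)))*75 = ((I*√6)*1368)*75 = (1368*I*√6)*75 = 102600*I*√6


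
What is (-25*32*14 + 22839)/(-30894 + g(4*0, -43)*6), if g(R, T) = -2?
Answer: -11639/30906 ≈ -0.37659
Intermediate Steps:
(-25*32*14 + 22839)/(-30894 + g(4*0, -43)*6) = (-25*32*14 + 22839)/(-30894 - 2*6) = (-800*14 + 22839)/(-30894 - 12) = (-11200 + 22839)/(-30906) = 11639*(-1/30906) = -11639/30906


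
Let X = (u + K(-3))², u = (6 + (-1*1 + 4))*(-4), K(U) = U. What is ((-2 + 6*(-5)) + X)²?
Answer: 2217121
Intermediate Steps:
u = -36 (u = (6 + (-1 + 4))*(-4) = (6 + 3)*(-4) = 9*(-4) = -36)
X = 1521 (X = (-36 - 3)² = (-39)² = 1521)
((-2 + 6*(-5)) + X)² = ((-2 + 6*(-5)) + 1521)² = ((-2 - 30) + 1521)² = (-32 + 1521)² = 1489² = 2217121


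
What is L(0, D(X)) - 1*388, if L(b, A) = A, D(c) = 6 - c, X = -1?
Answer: -381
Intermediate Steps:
L(0, D(X)) - 1*388 = (6 - 1*(-1)) - 1*388 = (6 + 1) - 388 = 7 - 388 = -381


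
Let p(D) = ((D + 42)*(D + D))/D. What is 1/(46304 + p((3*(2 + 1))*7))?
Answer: 1/46514 ≈ 2.1499e-5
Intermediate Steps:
p(D) = 84 + 2*D (p(D) = ((42 + D)*(2*D))/D = (2*D*(42 + D))/D = 84 + 2*D)
1/(46304 + p((3*(2 + 1))*7)) = 1/(46304 + (84 + 2*((3*(2 + 1))*7))) = 1/(46304 + (84 + 2*((3*3)*7))) = 1/(46304 + (84 + 2*(9*7))) = 1/(46304 + (84 + 2*63)) = 1/(46304 + (84 + 126)) = 1/(46304 + 210) = 1/46514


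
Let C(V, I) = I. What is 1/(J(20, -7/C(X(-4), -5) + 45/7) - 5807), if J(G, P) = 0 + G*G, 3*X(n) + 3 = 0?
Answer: -1/5407 ≈ -0.00018495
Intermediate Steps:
X(n) = -1 (X(n) = -1 + (1/3)*0 = -1 + 0 = -1)
J(G, P) = G**2 (J(G, P) = 0 + G**2 = G**2)
1/(J(20, -7/C(X(-4), -5) + 45/7) - 5807) = 1/(20**2 - 5807) = 1/(400 - 5807) = 1/(-5407) = -1/5407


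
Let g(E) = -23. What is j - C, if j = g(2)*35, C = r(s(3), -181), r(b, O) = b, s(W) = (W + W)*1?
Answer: -811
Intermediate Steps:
s(W) = 2*W (s(W) = (2*W)*1 = 2*W)
C = 6 (C = 2*3 = 6)
j = -805 (j = -23*35 = -805)
j - C = -805 - 1*6 = -805 - 6 = -811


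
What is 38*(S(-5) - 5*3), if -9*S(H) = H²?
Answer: -6080/9 ≈ -675.56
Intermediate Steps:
S(H) = -H²/9
38*(S(-5) - 5*3) = 38*(-⅑*(-5)² - 5*3) = 38*(-⅑*25 - 15) = 38*(-25/9 - 15) = 38*(-160/9) = -6080/9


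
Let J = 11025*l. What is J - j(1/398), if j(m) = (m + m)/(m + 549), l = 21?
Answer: 50588907073/218503 ≈ 2.3153e+5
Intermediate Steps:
j(m) = 2*m/(549 + m) (j(m) = (2*m)/(549 + m) = 2*m/(549 + m))
J = 231525 (J = 11025*21 = 231525)
J - j(1/398) = 231525 - 2/(398*(549 + 1/398)) = 231525 - 2/(398*218503/398) = 231525 - 2*398/(398*218503) = 231525 - 1*2/218503 = 231525 - 2/218503 = 50588907073/218503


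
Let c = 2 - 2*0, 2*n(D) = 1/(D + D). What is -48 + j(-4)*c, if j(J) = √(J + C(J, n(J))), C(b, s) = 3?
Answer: -48 + 2*I ≈ -48.0 + 2.0*I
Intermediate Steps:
n(D) = 1/(4*D) (n(D) = 1/(2*(D + D)) = 1/(2*((2*D))) = (1/(2*D))/2 = 1/(4*D))
c = 2 (c = 2 + 0 = 2)
j(J) = √(3 + J) (j(J) = √(J + 3) = √(3 + J))
-48 + j(-4)*c = -48 + √(3 - 4)*2 = -48 + √(-1)*2 = -48 + I*2 = -48 + 2*I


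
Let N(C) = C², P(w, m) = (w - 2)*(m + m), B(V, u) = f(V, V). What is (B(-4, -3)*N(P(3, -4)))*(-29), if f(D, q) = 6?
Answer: -11136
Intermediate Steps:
B(V, u) = 6
P(w, m) = 2*m*(-2 + w) (P(w, m) = (-2 + w)*(2*m) = 2*m*(-2 + w))
(B(-4, -3)*N(P(3, -4)))*(-29) = (6*(2*(-4)*(-2 + 3))²)*(-29) = (6*(2*(-4)*1)²)*(-29) = (6*(-8)²)*(-29) = (6*64)*(-29) = 384*(-29) = -11136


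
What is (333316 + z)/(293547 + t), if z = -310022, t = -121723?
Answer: 11647/85912 ≈ 0.13557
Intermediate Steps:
(333316 + z)/(293547 + t) = (333316 - 310022)/(293547 - 121723) = 23294/171824 = 23294*(1/171824) = 11647/85912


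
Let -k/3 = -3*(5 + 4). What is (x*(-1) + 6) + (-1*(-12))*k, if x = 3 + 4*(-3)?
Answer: 987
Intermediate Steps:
x = -9 (x = 3 - 12 = -9)
k = 81 (k = -(-9)*(5 + 4) = -(-9)*9 = -3*(-27) = 81)
(x*(-1) + 6) + (-1*(-12))*k = (-9*(-1) + 6) - 1*(-12)*81 = (9 + 6) + 12*81 = 15 + 972 = 987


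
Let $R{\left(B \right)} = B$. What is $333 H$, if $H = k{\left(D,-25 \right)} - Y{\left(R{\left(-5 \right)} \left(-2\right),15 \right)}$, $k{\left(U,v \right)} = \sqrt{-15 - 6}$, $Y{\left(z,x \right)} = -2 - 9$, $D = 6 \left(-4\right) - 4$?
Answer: $3663 + 333 i \sqrt{21} \approx 3663.0 + 1526.0 i$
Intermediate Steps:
$D = -28$ ($D = -24 - 4 = -28$)
$Y{\left(z,x \right)} = -11$
$k{\left(U,v \right)} = i \sqrt{21}$ ($k{\left(U,v \right)} = \sqrt{-21} = i \sqrt{21}$)
$H = 11 + i \sqrt{21}$ ($H = i \sqrt{21} - -11 = i \sqrt{21} + 11 = 11 + i \sqrt{21} \approx 11.0 + 4.5826 i$)
$333 H = 333 \left(11 + i \sqrt{21}\right) = 3663 + 333 i \sqrt{21}$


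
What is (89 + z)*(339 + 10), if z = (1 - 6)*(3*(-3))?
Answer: 46766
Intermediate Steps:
z = 45 (z = -5*(-9) = 45)
(89 + z)*(339 + 10) = (89 + 45)*(339 + 10) = 134*349 = 46766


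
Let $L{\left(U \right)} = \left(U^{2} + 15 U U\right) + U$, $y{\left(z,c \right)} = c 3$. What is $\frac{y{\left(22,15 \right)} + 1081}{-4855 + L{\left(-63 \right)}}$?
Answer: $\frac{563}{29293} \approx 0.01922$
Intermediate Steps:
$y{\left(z,c \right)} = 3 c$
$L{\left(U \right)} = U + 16 U^{2}$ ($L{\left(U \right)} = \left(U^{2} + 15 U^{2}\right) + U = 16 U^{2} + U = U + 16 U^{2}$)
$\frac{y{\left(22,15 \right)} + 1081}{-4855 + L{\left(-63 \right)}} = \frac{3 \cdot 15 + 1081}{-4855 - 63 \left(1 + 16 \left(-63\right)\right)} = \frac{45 + 1081}{-4855 - 63 \left(1 - 1008\right)} = \frac{1126}{-4855 - -63441} = \frac{1126}{-4855 + 63441} = \frac{1126}{58586} = 1126 \cdot \frac{1}{58586} = \frac{563}{29293}$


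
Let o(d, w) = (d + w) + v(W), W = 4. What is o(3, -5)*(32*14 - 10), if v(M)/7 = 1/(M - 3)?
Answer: 2190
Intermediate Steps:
v(M) = 7/(-3 + M) (v(M) = 7/(M - 3) = 7/(-3 + M))
o(d, w) = 7 + d + w (o(d, w) = (d + w) + 7/(-3 + 4) = (d + w) + 7/1 = (d + w) + 7*1 = (d + w) + 7 = 7 + d + w)
o(3, -5)*(32*14 - 10) = (7 + 3 - 5)*(32*14 - 10) = 5*(448 - 10) = 5*438 = 2190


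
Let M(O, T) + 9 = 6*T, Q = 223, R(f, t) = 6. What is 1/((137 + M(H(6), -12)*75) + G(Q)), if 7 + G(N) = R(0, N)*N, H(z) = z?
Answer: -1/4607 ≈ -0.00021706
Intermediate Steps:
M(O, T) = -9 + 6*T
G(N) = -7 + 6*N
1/((137 + M(H(6), -12)*75) + G(Q)) = 1/((137 + (-9 + 6*(-12))*75) + (-7 + 6*223)) = 1/((137 + (-9 - 72)*75) + (-7 + 1338)) = 1/((137 - 81*75) + 1331) = 1/((137 - 6075) + 1331) = 1/(-5938 + 1331) = 1/(-4607) = -1/4607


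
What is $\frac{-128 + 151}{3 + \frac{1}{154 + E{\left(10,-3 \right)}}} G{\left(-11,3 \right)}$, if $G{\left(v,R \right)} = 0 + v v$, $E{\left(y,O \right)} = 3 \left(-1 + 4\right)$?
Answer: $\frac{453629}{490} \approx 925.77$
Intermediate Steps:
$E{\left(y,O \right)} = 9$ ($E{\left(y,O \right)} = 3 \cdot 3 = 9$)
$G{\left(v,R \right)} = v^{2}$ ($G{\left(v,R \right)} = 0 + v^{2} = v^{2}$)
$\frac{-128 + 151}{3 + \frac{1}{154 + E{\left(10,-3 \right)}}} G{\left(-11,3 \right)} = \frac{-128 + 151}{3 + \frac{1}{154 + 9}} \left(-11\right)^{2} = \frac{23}{3 + \frac{1}{163}} \cdot 121 = \frac{23}{\frac{490}{163}} \cdot 121 = 23 \cdot \frac{163}{490} \cdot 121 = \frac{3749}{490} \cdot 121 = \frac{453629}{490}$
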